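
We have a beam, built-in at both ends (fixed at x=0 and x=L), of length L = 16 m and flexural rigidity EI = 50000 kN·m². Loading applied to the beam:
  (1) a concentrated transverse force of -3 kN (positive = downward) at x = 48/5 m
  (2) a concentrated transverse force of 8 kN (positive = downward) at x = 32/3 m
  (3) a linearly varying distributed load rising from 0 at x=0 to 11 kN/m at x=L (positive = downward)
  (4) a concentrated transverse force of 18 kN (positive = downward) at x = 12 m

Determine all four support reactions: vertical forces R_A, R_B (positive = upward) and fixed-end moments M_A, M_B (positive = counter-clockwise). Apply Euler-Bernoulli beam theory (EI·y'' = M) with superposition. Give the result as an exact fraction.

R_A = 1632451/54000 kN, M_A = 757621/6750 kN·m, R_B = 4361549/54000 kN, M_B = -1305119/6750 kN·m

Load 1 — point force P=-3 kN at a=48/5 m (b=L-a=32/5):
  R_A = Pb²(3a+b)/L³ = (-3)·(32/5)²·(3·(48/5)+(32/5))/16³ = -132/125 kN
  M_A = Pab²/L² = (-3)·(48/5)·(32/5)²/16² = -576/125 kN·m
  R_B = Pa²(a+3b)/L³ = (-3)·(48/5)²·((48/5)+3·(32/5))/16³ = -243/125 kN
  M_B = -Pa²b/L² = -(-3)·(48/5)²·(32/5)/16² = 864/125 kN·m
Load 2 — point force P=8 kN at a=32/3 m (b=L-a=16/3):
  R_A = Pb²(3a+b)/L³ = 8·(16/3)²·(3·(32/3)+(16/3))/16³ = 56/27 kN
  M_A = Pab²/L² = 8·(32/3)·(16/3)²/16² = 256/27 kN·m
  R_B = Pa²(a+3b)/L³ = 8·(32/3)²·((32/3)+3·(16/3))/16³ = 160/27 kN
  M_B = -Pa²b/L² = -8·(32/3)²·(16/3)/16² = -512/27 kN·m
Load 3 — triangular load w₀=11 kN/m (0→w₀ over full span):
  R_A = 3w₀L/20 = 3·11·16/20 = 132/5 kN
  M_A = w₀L²/30 = 11·16²/30 = 1408/15 kN·m
  R_B = 7w₀L/20 = 7·11·16/20 = 308/5 kN
  M_B = -w₀L²/20 = -11·16²/20 = -704/5 kN·m
Load 4 — point force P=18 kN at a=12 m (b=L-a=4):
  R_A = Pb²(3a+b)/L³ = 18·4²·(3·12+4)/16³ = 45/16 kN
  M_A = Pab²/L² = 18·12·4²/16² = 27/2 kN·m
  R_B = Pa²(a+3b)/L³ = 18·12²·(12+3·4)/16³ = 243/16 kN
  M_B = -Pa²b/L² = -18·12²·4/16² = -81/2 kN·m
Superposition: R_A = 1632451/54000 kN, M_A = 757621/6750 kN·m, R_B = 4361549/54000 kN, M_B = -1305119/6750 kN·m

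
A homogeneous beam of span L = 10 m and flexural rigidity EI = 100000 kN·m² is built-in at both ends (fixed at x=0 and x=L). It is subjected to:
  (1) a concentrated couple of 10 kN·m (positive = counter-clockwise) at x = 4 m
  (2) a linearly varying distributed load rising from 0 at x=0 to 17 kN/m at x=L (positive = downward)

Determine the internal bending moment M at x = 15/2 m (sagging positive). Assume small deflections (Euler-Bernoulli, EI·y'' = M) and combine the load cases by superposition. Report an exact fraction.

M(15/2) = 7033/480 kN·m

Load 1 — applied couple M₀=10 kN·m at a=4 m (b=L-a=6):
  M_1 = R_Ax - M_A - M₀  [x>a] with R_A=36/25, M_A=6/5 = (36/25)·(15/2) - (6/5) - 10 = -2/5 kN·m
Load 2 — triangular load w₀=17 kN/m (0→w₀ over full span):
  M_2 = 3w₀Lx/20 - w₀L²/30 - w₀x³/(6L) = 3·17·10·(15/2)/20 - 17·10²/30 - 17·(15/2)³/(6·10) = 1445/96 kN·m
Superposition: M = Σ M_i = 7033/480 kN·m ≈ 14.652083 kN·m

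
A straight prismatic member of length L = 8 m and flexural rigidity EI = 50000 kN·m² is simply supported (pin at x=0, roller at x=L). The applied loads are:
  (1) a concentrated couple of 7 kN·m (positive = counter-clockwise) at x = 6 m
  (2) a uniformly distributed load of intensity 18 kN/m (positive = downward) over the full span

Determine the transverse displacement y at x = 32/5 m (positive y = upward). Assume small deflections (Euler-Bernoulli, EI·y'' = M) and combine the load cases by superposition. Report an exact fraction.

Load 1 — applied couple M₀=7 kN·m at a=6 m (b=L-a=2):
  y_1 = (M₀x³/(6L)-M₀(x-a)²/2+C₁x)/EI  [x>a] with C₁=M₀(3b²-L²)/(6L)=-91/12 = (7·(32/5)³/(6·8)-7·((32/5)-6)²/2+(-91/12)·(32/5))/50000 = -679/3125000 m
Load 2 — uniform load w=18 kN/m over full span:
  y_2 = -wx(L³-2Lx²+x³)/(24EI) = -18·(32/5)·(8³-2·8·(32/5)²+(32/5)³)/(24·50000) = -22272/1953125 m
Superposition: y = Σ y_i = -181571/15625000 m ≈ -0.011621 m

y(32/5) = -181571/15625000 m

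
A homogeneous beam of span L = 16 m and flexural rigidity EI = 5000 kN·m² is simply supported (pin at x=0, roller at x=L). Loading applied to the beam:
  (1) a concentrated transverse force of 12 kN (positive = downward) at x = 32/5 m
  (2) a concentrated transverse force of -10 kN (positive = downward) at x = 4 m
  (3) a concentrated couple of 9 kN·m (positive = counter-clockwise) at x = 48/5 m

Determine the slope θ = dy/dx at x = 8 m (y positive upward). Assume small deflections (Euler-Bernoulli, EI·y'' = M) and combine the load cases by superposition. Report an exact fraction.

Load 1 — point force P=12 kN at a=32/5 m (b=L-a=48/5):
  θ_1 = -Pa(2L²-6Lx+3x²+a²)/(6LEI)  [x>a] = -12·(32/5)·(2·16²-6·16·8+3·8²+(32/5)²)/(6·16·5000) = 288/78125 rad
Load 2 — point force P=-10 kN at a=4 m (b=L-a=12):
  θ_2 = -Pa(2L²-6Lx+3x²+a²)/(6LEI)  [x>a] = -(-10)·4·(2·16²-6·16·8+3·8²+4²)/(6·16·5000) = -1/250 rad
Load 3 — applied couple M₀=9 kN·m at a=48/5 m (b=L-a=32/5):
  θ_3 = (M₀x²/(2L)+C₁)/EI  [x≤a] with C₁=M₀(3b²-L²)/(6L)=-312/25 = (9·8²/(2·16)+(-312/25))/5000 = 69/62500 rad
Superposition: θ = Σ θ_i = 247/312500 rad ≈ 0.000790 rad

θ(8) = 247/312500 rad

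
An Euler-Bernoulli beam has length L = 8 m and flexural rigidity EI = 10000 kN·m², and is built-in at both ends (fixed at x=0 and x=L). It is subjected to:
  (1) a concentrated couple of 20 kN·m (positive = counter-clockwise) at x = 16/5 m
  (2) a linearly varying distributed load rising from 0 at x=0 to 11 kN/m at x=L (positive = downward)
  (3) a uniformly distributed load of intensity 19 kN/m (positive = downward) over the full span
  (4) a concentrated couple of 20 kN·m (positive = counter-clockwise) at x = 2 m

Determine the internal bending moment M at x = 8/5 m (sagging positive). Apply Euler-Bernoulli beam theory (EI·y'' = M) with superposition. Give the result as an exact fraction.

M(8/5) = 6407/1500 kN·m

Load 1 — applied couple M₀=20 kN·m at a=16/5 m (b=L-a=24/5):
  M_1 = R_Ax - M_A  [x≤a] with R_A=18/5, M_A=12/5 = (18/5)·(8/5) - (12/5) = 84/25 kN·m
Load 2 — triangular load w₀=11 kN/m (0→w₀ over full span):
  M_2 = 3w₀Lx/20 - w₀L²/30 - w₀x³/(6L) = 3·11·8·(8/5)/20 - 11·8²/30 - 11·(8/5)³/(6·8) = -1232/375 kN·m
Load 3 — uniform load w=19 kN/m over full span:
  M_3 = wLx/2 - wL²/12 - wx²/2 = 19·8·(8/5)/2 - 19·8²/12 - 19·(8/5)²/2 = -304/75 kN·m
Load 4 — applied couple M₀=20 kN·m at a=2 m (b=L-a=6):
  M_4 = R_Ax - M_A  [x≤a] with R_A=45/16, M_A=-15/4 = (45/16)·(8/5) - (-15/4) = 33/4 kN·m
Superposition: M = Σ M_i = 6407/1500 kN·m ≈ 4.271333 kN·m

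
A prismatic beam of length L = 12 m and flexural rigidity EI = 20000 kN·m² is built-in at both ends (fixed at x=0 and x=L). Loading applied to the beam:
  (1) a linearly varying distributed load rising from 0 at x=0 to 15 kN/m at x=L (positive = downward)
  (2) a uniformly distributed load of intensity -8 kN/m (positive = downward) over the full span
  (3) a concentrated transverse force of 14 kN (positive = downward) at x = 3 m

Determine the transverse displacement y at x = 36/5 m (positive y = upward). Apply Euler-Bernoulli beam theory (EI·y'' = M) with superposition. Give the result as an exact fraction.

Load 1 — triangular load w₀=15 kN/m (0→w₀ over full span):
  y_1 = -w₀x²(L-x)²(x+2L)/(120LEI) = -15·(36/5)²·(12-(36/5))²·((36/5)+2·12)/(120·12·20000) = -37908/1953125 m
Load 2 — uniform load w=-8 kN/m over full span:
  y_2 = -wx²(L-x)²/(24EI) = -(-8)·(36/5)²·(12-(36/5))²/(24·20000) = 7776/390625 m
Load 3 — point force P=14 kN at a=3 m (b=L-a=9):
  y_3 = -Pa²(L-x)²(3bL-(3b+a)(L-x))/(6L³EI)  [x>a] = -14·3²·(12-(36/5))²·(3·9·12-(3·9+3)·(12-(36/5)))/(6·12³·20000) = -63/25000 m
Superposition: y = Σ y_i = -31599/15625000 m ≈ -0.002022 m

y(36/5) = -31599/15625000 m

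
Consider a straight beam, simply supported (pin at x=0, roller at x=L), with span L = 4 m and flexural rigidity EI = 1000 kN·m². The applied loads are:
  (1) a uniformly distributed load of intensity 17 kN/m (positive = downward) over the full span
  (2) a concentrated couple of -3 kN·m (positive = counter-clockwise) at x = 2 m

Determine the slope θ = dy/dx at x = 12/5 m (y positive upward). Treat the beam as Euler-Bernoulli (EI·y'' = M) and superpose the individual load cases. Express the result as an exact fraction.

Load 1 — uniform load w=17 kN/m over full span:
  θ_1 = -w(L³-6Lx²+4x³)/(24EI) = -17·(4³-6·4·(12/5)²+4·(12/5)³)/(24·1000) = 629/46875 rad
Load 2 — applied couple M₀=-3 kN·m at a=2 m (b=L-a=2):
  θ_2 = (M₀x²/(2L)-M₀(x-a)+C₁)/EI  [x>a] with C₁=M₀(3b²-L²)/(6L)=1/2 = ((-3)·(12/5)²/(2·4)-(-3)·((12/5)-2)+(1/2))/1000 = -23/50000 rad
Superposition: θ = Σ θ_i = 9719/750000 rad ≈ 0.012959 rad

θ(12/5) = 9719/750000 rad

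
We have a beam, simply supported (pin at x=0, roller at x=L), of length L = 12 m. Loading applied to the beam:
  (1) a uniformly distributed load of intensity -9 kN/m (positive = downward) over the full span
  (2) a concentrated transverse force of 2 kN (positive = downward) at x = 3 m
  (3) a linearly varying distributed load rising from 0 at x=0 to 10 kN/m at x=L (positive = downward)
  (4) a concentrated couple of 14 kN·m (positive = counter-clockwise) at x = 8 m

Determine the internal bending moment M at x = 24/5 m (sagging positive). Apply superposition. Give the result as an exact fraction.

M(24/5) = -1642/25 kN·m

Load 1 — uniform load w=-9 kN/m over full span:
  M_1 = wx(L-x)/2 = (-9)·(24/5)·(12-(24/5))/2 = -3888/25 kN·m
Load 2 — point force P=2 kN at a=3 m (b=L-a=9):
  M_2 = Pa(L-x)/L  [x>a] = 2·3·(12-(24/5))/12 = 18/5 kN·m
Load 3 — triangular load w₀=10 kN/m (0→w₀ over full span):
  M_3 = w₀Lx/6 - w₀x³/(6L) = 10·12·(24/5)/6 - 10·(24/5)³/(6·12) = 2016/25 kN·m
Load 4 — applied couple M₀=14 kN·m at a=8 m (b=L-a=4):
  M_4 = M₀x/L  [x≤a] = 14·(24/5)/12 = 28/5 kN·m
Superposition: M = Σ M_i = -1642/25 kN·m ≈ -65.680000 kN·m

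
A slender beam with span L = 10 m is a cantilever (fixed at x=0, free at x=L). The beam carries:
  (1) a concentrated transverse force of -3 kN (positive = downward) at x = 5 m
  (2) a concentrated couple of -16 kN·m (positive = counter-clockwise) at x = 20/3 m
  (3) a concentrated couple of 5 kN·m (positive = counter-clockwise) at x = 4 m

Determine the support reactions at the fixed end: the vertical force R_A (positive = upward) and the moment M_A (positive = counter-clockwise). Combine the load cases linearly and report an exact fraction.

Load 1 — point force P=-3 kN at a=5 m (b=L-a=5):
  R_A = P = (-3) = -3 kN
  M_A = Pa = (-3)·5 = -15 kN·m
Load 2 — applied couple M₀=-16 kN·m at a=20/3 m (b=L-a=10/3):
  R_A = 0 kN
  M_A = -M₀ = -(-16) = 16 kN·m
Load 3 — applied couple M₀=5 kN·m at a=4 m (b=L-a=6):
  R_A = 0 kN
  M_A = -M₀ = -5 kN·m
Superposition: R_A = -3 kN, M_A = -4 kN·m

R_A = -3 kN, M_A = -4 kN·m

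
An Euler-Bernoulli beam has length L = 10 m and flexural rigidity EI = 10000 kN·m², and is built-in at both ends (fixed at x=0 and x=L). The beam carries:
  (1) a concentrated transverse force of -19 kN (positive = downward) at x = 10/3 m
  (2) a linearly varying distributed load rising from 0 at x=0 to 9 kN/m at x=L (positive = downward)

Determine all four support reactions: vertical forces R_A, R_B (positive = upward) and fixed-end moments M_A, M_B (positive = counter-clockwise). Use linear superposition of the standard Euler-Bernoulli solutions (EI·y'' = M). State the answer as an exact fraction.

Load 1 — point force P=-19 kN at a=10/3 m (b=L-a=20/3):
  R_A = Pb²(3a+b)/L³ = (-19)·(20/3)²·(3·(10/3)+(20/3))/10³ = -380/27 kN
  M_A = Pab²/L² = (-19)·(10/3)·(20/3)²/10² = -760/27 kN·m
  R_B = Pa²(a+3b)/L³ = (-19)·(10/3)²·((10/3)+3·(20/3))/10³ = -133/27 kN
  M_B = -Pa²b/L² = -(-19)·(10/3)²·(20/3)/10² = 380/27 kN·m
Load 2 — triangular load w₀=9 kN/m (0→w₀ over full span):
  R_A = 3w₀L/20 = 3·9·10/20 = 27/2 kN
  M_A = w₀L²/30 = 9·10²/30 = 30 kN·m
  R_B = 7w₀L/20 = 7·9·10/20 = 63/2 kN
  M_B = -w₀L²/20 = -9·10²/20 = -45 kN·m
Superposition: R_A = -31/54 kN, M_A = 50/27 kN·m, R_B = 1435/54 kN, M_B = -835/27 kN·m

R_A = -31/54 kN, M_A = 50/27 kN·m, R_B = 1435/54 kN, M_B = -835/27 kN·m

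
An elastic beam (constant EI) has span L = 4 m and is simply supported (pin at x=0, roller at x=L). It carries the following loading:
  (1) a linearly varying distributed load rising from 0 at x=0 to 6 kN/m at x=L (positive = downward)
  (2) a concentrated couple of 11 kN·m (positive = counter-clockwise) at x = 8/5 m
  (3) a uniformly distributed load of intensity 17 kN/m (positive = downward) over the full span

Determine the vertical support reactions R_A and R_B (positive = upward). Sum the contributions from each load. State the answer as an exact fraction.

Load 1 — triangular load w₀=6 kN/m (0→w₀ over full span):
  R_A = w₀L/6 = 6·4/6 = 4 kN
  R_B = w₀L/3 = 6·4/3 = 8 kN
Load 2 — applied couple M₀=11 kN·m at a=8/5 m (b=L-a=12/5):
  R_A = M₀/L = 11/4 kN
  R_B = -M₀/L = -11/4 kN
Load 3 — uniform load w=17 kN/m over full span:
  R_A = wL/2 = 17·4/2 = 34 kN
  R_B = wL/2 = 17·4/2 = 34 kN
Superposition: R_A = 163/4 kN, R_B = 157/4 kN

R_A = 163/4 kN, R_B = 157/4 kN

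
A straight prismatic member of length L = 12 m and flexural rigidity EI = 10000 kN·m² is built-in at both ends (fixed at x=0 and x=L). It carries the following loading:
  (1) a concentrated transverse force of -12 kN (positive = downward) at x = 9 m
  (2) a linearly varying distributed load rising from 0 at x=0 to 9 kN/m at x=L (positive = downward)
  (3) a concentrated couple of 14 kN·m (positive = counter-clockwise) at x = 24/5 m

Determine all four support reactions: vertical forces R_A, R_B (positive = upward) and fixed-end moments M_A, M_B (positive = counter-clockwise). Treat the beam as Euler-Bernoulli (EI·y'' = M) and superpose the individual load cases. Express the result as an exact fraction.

Load 1 — point force P=-12 kN at a=9 m (b=L-a=3):
  R_A = Pb²(3a+b)/L³ = (-12)·3²·(3·9+3)/12³ = -15/8 kN
  M_A = Pab²/L² = (-12)·9·3²/12² = -27/4 kN·m
  R_B = Pa²(a+3b)/L³ = (-12)·9²·(9+3·3)/12³ = -81/8 kN
  M_B = -Pa²b/L² = -(-12)·9²·3/12² = 81/4 kN·m
Load 2 — triangular load w₀=9 kN/m (0→w₀ over full span):
  R_A = 3w₀L/20 = 3·9·12/20 = 81/5 kN
  M_A = w₀L²/30 = 9·12²/30 = 216/5 kN·m
  R_B = 7w₀L/20 = 7·9·12/20 = 189/5 kN
  M_B = -w₀L²/20 = -9·12²/20 = -324/5 kN·m
Load 3 — applied couple M₀=14 kN·m at a=24/5 m (b=L-a=36/5):
  R_A = 6M₀ab/L³ = 6·14·(24/5)·(36/5)/12³ = 42/25 kN
  M_A = M₀b(2a-b)/L² = 14·(36/5)·(2·(24/5)-(36/5))/12² = 42/25 kN·m
  R_B = -6M₀ab/L³ = -6·14·(24/5)·(36/5)/12³ = -42/25 kN
  M_B = M₀a(2b-a)/L² = 14·(24/5)·(2·(36/5)-(24/5))/12² = 112/25 kN·m
Superposition: R_A = 3201/200 kN, M_A = 3813/100 kN·m, R_B = 5199/200 kN, M_B = -4007/100 kN·m

R_A = 3201/200 kN, M_A = 3813/100 kN·m, R_B = 5199/200 kN, M_B = -4007/100 kN·m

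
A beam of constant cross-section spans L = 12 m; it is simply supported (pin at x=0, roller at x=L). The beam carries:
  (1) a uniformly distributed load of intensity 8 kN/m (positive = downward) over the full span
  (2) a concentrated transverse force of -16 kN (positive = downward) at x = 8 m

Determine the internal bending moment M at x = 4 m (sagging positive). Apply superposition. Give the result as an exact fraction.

M(4) = 320/3 kN·m

Load 1 — uniform load w=8 kN/m over full span:
  M_1 = wx(L-x)/2 = 8·4·(12-4)/2 = 128 kN·m
Load 2 — point force P=-16 kN at a=8 m (b=L-a=4):
  M_2 = Pbx/L  [x≤a] = (-16)·4·4/12 = -64/3 kN·m
Superposition: M = Σ M_i = 320/3 kN·m ≈ 106.666667 kN·m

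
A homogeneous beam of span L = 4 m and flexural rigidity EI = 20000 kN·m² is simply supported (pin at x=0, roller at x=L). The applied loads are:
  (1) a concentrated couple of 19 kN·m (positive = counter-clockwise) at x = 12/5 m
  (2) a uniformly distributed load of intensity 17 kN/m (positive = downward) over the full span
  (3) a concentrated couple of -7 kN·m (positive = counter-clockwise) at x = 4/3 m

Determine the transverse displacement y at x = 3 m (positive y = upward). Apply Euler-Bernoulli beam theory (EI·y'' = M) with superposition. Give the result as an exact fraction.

Load 1 — applied couple M₀=19 kN·m at a=12/5 m (b=L-a=8/5):
  y_1 = (M₀x³/(6L)-M₀(x-a)²/2+C₁x)/EI  [x>a] with C₁=M₀(3b²-L²)/(6L)=-494/75 = (19·3³/(6·4)-19·(3-(12/5))²/2+(-494/75)·3)/20000 = -361/4000000 m
Load 2 — uniform load w=17 kN/m over full span:
  y_2 = -wx(L³-2Lx²+x³)/(24EI) = -17·3·(4³-2·4·3²+3³)/(24·20000) = -323/160000 m
Load 3 — applied couple M₀=-7 kN·m at a=4/3 m (b=L-a=8/3):
  y_3 = (M₀x³/(6L)-M₀(x-a)²/2+C₁x)/EI  [x>a] with C₁=M₀(3b²-L²)/(6L)=-14/9 = ((-7)·3³/(6·4)-(-7)·(3-(4/3))²/2+(-14/9)·3)/20000 = -203/1440000 m
Superposition: y = Σ y_i = -80999/36000000 m ≈ -0.002250 m

y(3) = -80999/36000000 m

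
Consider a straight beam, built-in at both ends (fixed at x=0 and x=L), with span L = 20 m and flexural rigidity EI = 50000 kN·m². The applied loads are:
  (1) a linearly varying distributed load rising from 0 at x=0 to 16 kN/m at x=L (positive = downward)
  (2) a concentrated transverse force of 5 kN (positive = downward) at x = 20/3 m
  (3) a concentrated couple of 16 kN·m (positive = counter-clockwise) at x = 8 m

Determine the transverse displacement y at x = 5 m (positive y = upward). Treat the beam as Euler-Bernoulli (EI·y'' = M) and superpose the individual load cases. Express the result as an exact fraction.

Load 1 — triangular load w₀=16 kN/m (0→w₀ over full span):
  y_1 = -w₀x²(L-x)²(x+2L)/(120LEI) = -16·5²·(20-5)²·(5+2·20)/(120·20·50000) = -27/800 m
Load 2 — point force P=5 kN at a=20/3 m (b=L-a=40/3):
  y_2 = -Pb²x²(3aL-(3a+b)x)/(6L³EI)  [x≤a] = -5·(40/3)²·5²·(3·(20/3)·20-(3·(20/3)+(40/3))·5)/(6·20³·50000) = -7/3240 m
Load 3 — applied couple M₀=16 kN·m at a=8 m (b=L-a=12):
  y_3 = (R_Ax³/6 - M_Ax²/2)/EI  [x≤a] with R_A=144/125, M_A=48/25 = ((144/125)·5³/6 - (48/25)·5²/2)/50000 = 0 m
Superposition: y = Σ y_i = -2327/64800 m ≈ -0.035910 m

y(5) = -2327/64800 m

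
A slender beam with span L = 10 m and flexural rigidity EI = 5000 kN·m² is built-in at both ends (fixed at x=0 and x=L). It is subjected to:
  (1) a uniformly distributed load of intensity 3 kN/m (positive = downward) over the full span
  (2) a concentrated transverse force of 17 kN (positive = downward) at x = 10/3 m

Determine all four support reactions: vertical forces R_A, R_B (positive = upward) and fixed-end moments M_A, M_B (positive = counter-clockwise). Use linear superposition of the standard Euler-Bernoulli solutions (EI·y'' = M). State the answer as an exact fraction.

Load 1 — uniform load w=3 kN/m over full span:
  R_A = wL/2 = 3·10/2 = 15 kN
  M_A = wL²/12 = 3·10²/12 = 25 kN·m
  R_B = wL/2 = 3·10/2 = 15 kN
  M_B = -wL²/12 = -3·10²/12 = -25 kN·m
Load 2 — point force P=17 kN at a=10/3 m (b=L-a=20/3):
  R_A = Pb²(3a+b)/L³ = 17·(20/3)²·(3·(10/3)+(20/3))/10³ = 340/27 kN
  M_A = Pab²/L² = 17·(10/3)·(20/3)²/10² = 680/27 kN·m
  R_B = Pa²(a+3b)/L³ = 17·(10/3)²·((10/3)+3·(20/3))/10³ = 119/27 kN
  M_B = -Pa²b/L² = -17·(10/3)²·(20/3)/10² = -340/27 kN·m
Superposition: R_A = 745/27 kN, M_A = 1355/27 kN·m, R_B = 524/27 kN, M_B = -1015/27 kN·m

R_A = 745/27 kN, M_A = 1355/27 kN·m, R_B = 524/27 kN, M_B = -1015/27 kN·m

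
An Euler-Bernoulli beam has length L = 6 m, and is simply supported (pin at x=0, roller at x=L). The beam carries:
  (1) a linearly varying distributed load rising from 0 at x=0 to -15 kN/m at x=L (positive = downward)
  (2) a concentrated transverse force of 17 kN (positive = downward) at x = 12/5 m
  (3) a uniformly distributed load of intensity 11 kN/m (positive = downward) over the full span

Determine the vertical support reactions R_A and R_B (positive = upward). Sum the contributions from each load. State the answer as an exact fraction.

R_A = 141/5 kN, R_B = 49/5 kN

Load 1 — triangular load w₀=-15 kN/m (0→w₀ over full span):
  R_A = w₀L/6 = (-15)·6/6 = -15 kN
  R_B = w₀L/3 = (-15)·6/3 = -30 kN
Load 2 — point force P=17 kN at a=12/5 m (b=L-a=18/5):
  R_A = Pb/L = 17·(18/5)/6 = 51/5 kN
  R_B = Pa/L = 17·(12/5)/6 = 34/5 kN
Load 3 — uniform load w=11 kN/m over full span:
  R_A = wL/2 = 11·6/2 = 33 kN
  R_B = wL/2 = 11·6/2 = 33 kN
Superposition: R_A = 141/5 kN, R_B = 49/5 kN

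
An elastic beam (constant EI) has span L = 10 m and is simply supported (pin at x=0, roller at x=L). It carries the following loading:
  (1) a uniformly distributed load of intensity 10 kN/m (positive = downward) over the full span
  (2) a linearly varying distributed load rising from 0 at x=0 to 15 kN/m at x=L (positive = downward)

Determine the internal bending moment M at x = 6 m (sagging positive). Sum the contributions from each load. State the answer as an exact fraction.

Load 1 — uniform load w=10 kN/m over full span:
  M_1 = wx(L-x)/2 = 10·6·(10-6)/2 = 120 kN·m
Load 2 — triangular load w₀=15 kN/m (0→w₀ over full span):
  M_2 = w₀Lx/6 - w₀x³/(6L) = 15·10·6/6 - 15·6³/(6·10) = 96 kN·m
Superposition: M = Σ M_i = 216 kN·m ≈ 216.000000 kN·m

M(6) = 216 kN·m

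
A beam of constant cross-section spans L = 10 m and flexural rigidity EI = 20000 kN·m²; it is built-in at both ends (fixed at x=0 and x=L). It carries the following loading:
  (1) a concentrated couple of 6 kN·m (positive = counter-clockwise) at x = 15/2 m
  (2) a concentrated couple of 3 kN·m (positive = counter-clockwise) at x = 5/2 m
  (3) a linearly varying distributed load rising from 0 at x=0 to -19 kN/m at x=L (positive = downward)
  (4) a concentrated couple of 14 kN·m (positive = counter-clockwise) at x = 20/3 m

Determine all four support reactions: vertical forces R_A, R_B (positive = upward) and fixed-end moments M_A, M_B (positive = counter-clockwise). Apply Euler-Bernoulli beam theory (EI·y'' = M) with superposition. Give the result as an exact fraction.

Load 1 — applied couple M₀=6 kN·m at a=15/2 m (b=L-a=5/2):
  R_A = 6M₀ab/L³ = 6·6·(15/2)·(5/2)/10³ = 27/40 kN
  M_A = M₀b(2a-b)/L² = 6·(5/2)·(2·(15/2)-(5/2))/10² = 15/8 kN·m
  R_B = -6M₀ab/L³ = -6·6·(15/2)·(5/2)/10³ = -27/40 kN
  M_B = M₀a(2b-a)/L² = 6·(15/2)·(2·(5/2)-(15/2))/10² = -9/8 kN·m
Load 2 — applied couple M₀=3 kN·m at a=5/2 m (b=L-a=15/2):
  R_A = 6M₀ab/L³ = 6·3·(5/2)·(15/2)/10³ = 27/80 kN
  M_A = M₀b(2a-b)/L² = 3·(15/2)·(2·(5/2)-(15/2))/10² = -9/16 kN·m
  R_B = -6M₀ab/L³ = -6·3·(5/2)·(15/2)/10³ = -27/80 kN
  M_B = M₀a(2b-a)/L² = 3·(5/2)·(2·(15/2)-(5/2))/10² = 15/16 kN·m
Load 3 — triangular load w₀=-19 kN/m (0→w₀ over full span):
  R_A = 3w₀L/20 = 3·(-19)·10/20 = -57/2 kN
  M_A = w₀L²/30 = (-19)·10²/30 = -190/3 kN·m
  R_B = 7w₀L/20 = 7·(-19)·10/20 = -133/2 kN
  M_B = -w₀L²/20 = -(-19)·10²/20 = 95 kN·m
Load 4 — applied couple M₀=14 kN·m at a=20/3 m (b=L-a=10/3):
  R_A = 6M₀ab/L³ = 6·14·(20/3)·(10/3)/10³ = 28/15 kN
  M_A = M₀b(2a-b)/L² = 14·(10/3)·(2·(20/3)-(10/3))/10² = 14/3 kN·m
  R_B = -6M₀ab/L³ = -6·14·(20/3)·(10/3)/10³ = -28/15 kN
  M_B = M₀a(2b-a)/L² = 14·(20/3)·(2·(10/3)-(20/3))/10² = 0 kN·m
Superposition: R_A = -6149/240 kN, M_A = -2753/48 kN·m, R_B = -16651/240 kN, M_B = 1517/16 kN·m

R_A = -6149/240 kN, M_A = -2753/48 kN·m, R_B = -16651/240 kN, M_B = 1517/16 kN·m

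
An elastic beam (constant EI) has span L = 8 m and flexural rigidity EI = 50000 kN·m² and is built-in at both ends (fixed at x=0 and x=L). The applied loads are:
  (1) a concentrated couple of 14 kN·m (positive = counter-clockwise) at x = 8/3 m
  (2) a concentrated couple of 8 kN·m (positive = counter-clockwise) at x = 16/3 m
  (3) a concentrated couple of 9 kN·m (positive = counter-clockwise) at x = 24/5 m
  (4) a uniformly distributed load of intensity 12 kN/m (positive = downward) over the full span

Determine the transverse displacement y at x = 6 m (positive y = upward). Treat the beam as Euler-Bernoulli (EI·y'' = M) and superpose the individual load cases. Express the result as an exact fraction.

y(6) = -38/28125 m

Load 1 — applied couple M₀=14 kN·m at a=8/3 m (b=L-a=16/3):
  y_1 = (R_Ax³/6 - M_Ax²/2 - M₀(x-a)²/2)/EI  [x>a] with R_A=7/3, M_A=0 = ((7/3)·6³/6 - 0·6²/2 - 14·(6-(8/3))²/2)/50000 = 7/56250 m
Load 2 — applied couple M₀=8 kN·m at a=16/3 m (b=L-a=8/3):
  y_2 = (R_Ax³/6 - M_Ax²/2 - M₀(x-a)²/2)/EI  [x>a] with R_A=4/3, M_A=8/3 = ((4/3)·6³/6 - (8/3)·6²/2 - 8·(6-(16/3))²/2)/50000 = -1/28125 m
Load 3 — applied couple M₀=9 kN·m at a=24/5 m (b=L-a=16/5):
  y_3 = (R_Ax³/6 - M_Ax²/2 - M₀(x-a)²/2)/EI  [x>a] with R_A=81/50, M_A=72/25 = ((81/50)·6³/6 - (72/25)·6²/2 - 9·(6-(24/5))²/2)/50000 = 0 m
Load 4 — uniform load w=12 kN/m over full span:
  y_4 = -wx²(L-x)²/(24EI) = -12·6²·(8-6)²/(24·50000) = -9/6250 m
Superposition: y = Σ y_i = -38/28125 m ≈ -0.001351 m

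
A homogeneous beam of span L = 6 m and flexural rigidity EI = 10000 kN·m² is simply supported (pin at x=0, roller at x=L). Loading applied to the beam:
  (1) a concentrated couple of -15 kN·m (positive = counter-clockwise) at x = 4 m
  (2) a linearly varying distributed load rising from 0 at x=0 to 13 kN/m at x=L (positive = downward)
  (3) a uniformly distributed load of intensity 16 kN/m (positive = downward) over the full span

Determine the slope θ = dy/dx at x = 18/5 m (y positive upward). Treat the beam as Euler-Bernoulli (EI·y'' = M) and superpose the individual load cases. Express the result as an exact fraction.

θ(18/5) = 31813/6250000 rad

Load 1 — applied couple M₀=-15 kN·m at a=4 m (b=L-a=2):
  θ_1 = (M₀x²/(2L)+C₁)/EI  [x≤a] with C₁=M₀(3b²-L²)/(6L)=10 = ((-15)·(18/5)²/(2·6)+10)/10000 = -31/50000 rad
Load 2 — triangular load w₀=13 kN/m (0→w₀ over full span):
  θ_2 = -w₀(7L⁴-30L²x²+15x⁴)/(360LEI) = -13·(7·6⁴-30·6²·(18/5)²+15·(18/5)⁴)/(360·6·10000) = 1131/781250 rad
Load 3 — uniform load w=16 kN/m over full span:
  θ_3 = -w(L³-6Lx²+4x³)/(24EI) = -16·(6³-6·6·(18/5)²+4·(18/5)³)/(24·10000) = 333/78125 rad
Superposition: θ = Σ θ_i = 31813/6250000 rad ≈ 0.005090 rad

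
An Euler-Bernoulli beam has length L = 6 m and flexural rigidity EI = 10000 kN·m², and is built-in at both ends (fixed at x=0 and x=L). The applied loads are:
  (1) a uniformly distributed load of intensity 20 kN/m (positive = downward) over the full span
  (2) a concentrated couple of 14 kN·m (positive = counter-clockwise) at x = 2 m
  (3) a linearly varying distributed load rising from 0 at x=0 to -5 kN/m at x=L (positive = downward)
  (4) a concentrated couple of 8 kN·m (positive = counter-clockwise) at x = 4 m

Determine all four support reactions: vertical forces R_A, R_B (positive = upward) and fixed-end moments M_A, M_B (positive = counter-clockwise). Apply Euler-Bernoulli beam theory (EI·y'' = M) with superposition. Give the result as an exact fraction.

Load 1 — uniform load w=20 kN/m over full span:
  R_A = wL/2 = 20·6/2 = 60 kN
  M_A = wL²/12 = 20·6²/12 = 60 kN·m
  R_B = wL/2 = 20·6/2 = 60 kN
  M_B = -wL²/12 = -20·6²/12 = -60 kN·m
Load 2 — applied couple M₀=14 kN·m at a=2 m (b=L-a=4):
  R_A = 6M₀ab/L³ = 6·14·2·4/6³ = 28/9 kN
  M_A = M₀b(2a-b)/L² = 14·4·(2·2-4)/6² = 0 kN·m
  R_B = -6M₀ab/L³ = -6·14·2·4/6³ = -28/9 kN
  M_B = M₀a(2b-a)/L² = 14·2·(2·4-2)/6² = 14/3 kN·m
Load 3 — triangular load w₀=-5 kN/m (0→w₀ over full span):
  R_A = 3w₀L/20 = 3·(-5)·6/20 = -9/2 kN
  M_A = w₀L²/30 = (-5)·6²/30 = -6 kN·m
  R_B = 7w₀L/20 = 7·(-5)·6/20 = -21/2 kN
  M_B = -w₀L²/20 = -(-5)·6²/20 = 9 kN·m
Load 4 — applied couple M₀=8 kN·m at a=4 m (b=L-a=2):
  R_A = 6M₀ab/L³ = 6·8·4·2/6³ = 16/9 kN
  M_A = M₀b(2a-b)/L² = 8·2·(2·4-2)/6² = 8/3 kN·m
  R_B = -6M₀ab/L³ = -6·8·4·2/6³ = -16/9 kN
  M_B = M₀a(2b-a)/L² = 8·4·(2·2-4)/6² = 0 kN·m
Superposition: R_A = 1087/18 kN, M_A = 170/3 kN·m, R_B = 803/18 kN, M_B = -139/3 kN·m

R_A = 1087/18 kN, M_A = 170/3 kN·m, R_B = 803/18 kN, M_B = -139/3 kN·m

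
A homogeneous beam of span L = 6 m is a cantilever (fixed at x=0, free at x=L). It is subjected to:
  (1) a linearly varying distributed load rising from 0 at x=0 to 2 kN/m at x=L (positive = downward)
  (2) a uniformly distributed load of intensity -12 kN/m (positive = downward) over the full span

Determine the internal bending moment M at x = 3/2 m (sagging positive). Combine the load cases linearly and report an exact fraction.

Load 1 — triangular load w₀=2 kN/m (0→w₀ over full span):
  M_1 = w₀Lx/2 - w₀L²/3 - w₀x³/(6L) = 2·6·(3/2)/2 - 2·6²/3 - 2·(3/2)³/(6·6) = -243/16 kN·m
Load 2 — uniform load w=-12 kN/m over full span:
  M_2 = -w(L-x)²/2 = -(-12)·(6-(3/2))²/2 = 243/2 kN·m
Superposition: M = Σ M_i = 1701/16 kN·m ≈ 106.312500 kN·m

M(3/2) = 1701/16 kN·m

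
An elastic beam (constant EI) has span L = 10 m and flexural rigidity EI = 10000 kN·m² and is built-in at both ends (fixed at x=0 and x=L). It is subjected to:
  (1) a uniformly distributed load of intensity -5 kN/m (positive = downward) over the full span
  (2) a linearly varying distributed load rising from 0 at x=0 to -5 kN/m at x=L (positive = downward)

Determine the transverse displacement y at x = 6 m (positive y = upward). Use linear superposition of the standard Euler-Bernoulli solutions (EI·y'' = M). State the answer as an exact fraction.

y(6) = 57/3125 m

Load 1 — uniform load w=-5 kN/m over full span:
  y_1 = -wx²(L-x)²/(24EI) = -(-5)·6²·(10-6)²/(24·10000) = 3/250 m
Load 2 — triangular load w₀=-5 kN/m (0→w₀ over full span):
  y_2 = -w₀x²(L-x)²(x+2L)/(120LEI) = -(-5)·6²·(10-6)²·(6+2·10)/(120·10·10000) = 39/6250 m
Superposition: y = Σ y_i = 57/3125 m ≈ 0.018240 m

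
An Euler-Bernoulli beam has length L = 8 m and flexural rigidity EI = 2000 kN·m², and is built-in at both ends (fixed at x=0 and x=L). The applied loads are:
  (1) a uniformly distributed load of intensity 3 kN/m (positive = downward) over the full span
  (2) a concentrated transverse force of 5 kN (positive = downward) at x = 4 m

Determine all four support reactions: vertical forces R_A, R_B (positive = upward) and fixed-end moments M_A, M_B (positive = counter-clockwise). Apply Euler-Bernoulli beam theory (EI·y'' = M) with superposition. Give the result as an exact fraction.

Load 1 — uniform load w=3 kN/m over full span:
  R_A = wL/2 = 3·8/2 = 12 kN
  M_A = wL²/12 = 3·8²/12 = 16 kN·m
  R_B = wL/2 = 3·8/2 = 12 kN
  M_B = -wL²/12 = -3·8²/12 = -16 kN·m
Load 2 — point force P=5 kN at a=4 m (b=L-a=4):
  R_A = Pb²(3a+b)/L³ = 5·4²·(3·4+4)/8³ = 5/2 kN
  M_A = Pab²/L² = 5·4·4²/8² = 5 kN·m
  R_B = Pa²(a+3b)/L³ = 5·4²·(4+3·4)/8³ = 5/2 kN
  M_B = -Pa²b/L² = -5·4²·4/8² = -5 kN·m
Superposition: R_A = 29/2 kN, M_A = 21 kN·m, R_B = 29/2 kN, M_B = -21 kN·m

R_A = 29/2 kN, M_A = 21 kN·m, R_B = 29/2 kN, M_B = -21 kN·m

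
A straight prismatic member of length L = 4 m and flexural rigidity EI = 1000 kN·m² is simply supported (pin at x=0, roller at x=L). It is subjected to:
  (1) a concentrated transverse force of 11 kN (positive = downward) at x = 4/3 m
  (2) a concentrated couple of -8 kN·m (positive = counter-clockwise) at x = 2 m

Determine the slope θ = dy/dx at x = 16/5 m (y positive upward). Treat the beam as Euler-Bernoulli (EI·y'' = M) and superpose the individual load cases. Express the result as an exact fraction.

θ(16/5) = 4157/506250 rad

Load 1 — point force P=11 kN at a=4/3 m (b=L-a=8/3):
  θ_1 = -Pa(2L²-6Lx+3x²+a²)/(6LEI)  [x>a] = -11·(4/3)·(2·4²-6·4·(16/5)+3·(16/5)²+(4/3)²)/(6·4·1000) = 1903/253125 rad
Load 2 — applied couple M₀=-8 kN·m at a=2 m (b=L-a=2):
  θ_2 = (M₀x²/(2L)-M₀(x-a)+C₁)/EI  [x>a] with C₁=M₀(3b²-L²)/(6L)=4/3 = ((-8)·(16/5)²/(2·4)-(-8)·((16/5)-2)+(4/3))/1000 = 13/18750 rad
Superposition: θ = Σ θ_i = 4157/506250 rad ≈ 0.008211 rad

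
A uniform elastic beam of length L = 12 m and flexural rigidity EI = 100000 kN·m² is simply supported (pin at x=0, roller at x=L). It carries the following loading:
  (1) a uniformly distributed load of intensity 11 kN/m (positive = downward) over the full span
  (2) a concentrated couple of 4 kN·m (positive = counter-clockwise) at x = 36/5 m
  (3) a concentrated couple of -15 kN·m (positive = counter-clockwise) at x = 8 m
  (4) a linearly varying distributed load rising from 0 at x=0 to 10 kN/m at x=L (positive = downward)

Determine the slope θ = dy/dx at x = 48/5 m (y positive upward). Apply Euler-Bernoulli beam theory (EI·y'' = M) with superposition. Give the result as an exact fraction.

θ(48/5) = 28311/3125000 rad

Load 1 — uniform load w=11 kN/m over full span:
  θ_1 = -w(L³-6Lx²+4x³)/(24EI) = -11·(12³-6·12·(48/5)²+4·(48/5)³)/(24·100000) = 9801/1562500 rad
Load 2 — applied couple M₀=4 kN·m at a=36/5 m (b=L-a=24/5):
  θ_2 = (M₀x²/(2L)-M₀(x-a)+C₁)/EI  [x>a] with C₁=M₀(3b²-L²)/(6L)=-104/25 = (4·(48/5)²/(2·12)-4·((48/5)-(36/5))+(-104/25))/100000 = 1/62500 rad
Load 3 — applied couple M₀=-15 kN·m at a=8 m (b=L-a=4):
  θ_3 = (M₀x²/(2L)-M₀(x-a)+C₁)/EI  [x>a] with C₁=M₀(3b²-L²)/(6L)=20 = ((-15)·(48/5)²/(2·12)-(-15)·((48/5)-8)+20)/100000 = -17/125000 rad
Load 4 — triangular load w₀=10 kN/m (0→w₀ over full span):
  θ_4 = -w₀(7L⁴-30L²x²+15x⁴)/(360LEI) = -10·(7·12⁴-30·12²·(48/5)²+15·(48/5)⁴)/(360·12·100000) = 2271/781250 rad
Superposition: θ = Σ θ_i = 28311/3125000 rad ≈ 0.009060 rad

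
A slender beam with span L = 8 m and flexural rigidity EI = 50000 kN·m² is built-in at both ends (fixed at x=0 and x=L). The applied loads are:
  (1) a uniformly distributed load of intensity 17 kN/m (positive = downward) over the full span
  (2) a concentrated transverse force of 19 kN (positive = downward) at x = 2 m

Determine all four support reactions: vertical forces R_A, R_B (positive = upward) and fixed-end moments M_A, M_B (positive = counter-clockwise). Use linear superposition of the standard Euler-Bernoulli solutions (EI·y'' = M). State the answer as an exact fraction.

R_A = 2689/32 kN, M_A = 2689/24 kN·m, R_B = 2271/32 kN, M_B = -2347/24 kN·m

Load 1 — uniform load w=17 kN/m over full span:
  R_A = wL/2 = 17·8/2 = 68 kN
  M_A = wL²/12 = 17·8²/12 = 272/3 kN·m
  R_B = wL/2 = 17·8/2 = 68 kN
  M_B = -wL²/12 = -17·8²/12 = -272/3 kN·m
Load 2 — point force P=19 kN at a=2 m (b=L-a=6):
  R_A = Pb²(3a+b)/L³ = 19·6²·(3·2+6)/8³ = 513/32 kN
  M_A = Pab²/L² = 19·2·6²/8² = 171/8 kN·m
  R_B = Pa²(a+3b)/L³ = 19·2²·(2+3·6)/8³ = 95/32 kN
  M_B = -Pa²b/L² = -19·2²·6/8² = -57/8 kN·m
Superposition: R_A = 2689/32 kN, M_A = 2689/24 kN·m, R_B = 2271/32 kN, M_B = -2347/24 kN·m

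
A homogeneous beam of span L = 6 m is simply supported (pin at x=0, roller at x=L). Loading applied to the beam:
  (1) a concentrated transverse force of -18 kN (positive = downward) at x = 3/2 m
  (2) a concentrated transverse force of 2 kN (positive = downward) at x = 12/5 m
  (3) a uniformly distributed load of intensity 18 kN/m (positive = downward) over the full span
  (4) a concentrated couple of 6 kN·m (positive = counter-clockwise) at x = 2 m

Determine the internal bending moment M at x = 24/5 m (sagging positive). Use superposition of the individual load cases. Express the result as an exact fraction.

M(24/5) = 231/5 kN·m

Load 1 — point force P=-18 kN at a=3/2 m (b=L-a=9/2):
  M_1 = Pa(L-x)/L  [x>a] = (-18)·(3/2)·(6-(24/5))/6 = -27/5 kN·m
Load 2 — point force P=2 kN at a=12/5 m (b=L-a=18/5):
  M_2 = Pa(L-x)/L  [x>a] = 2·(12/5)·(6-(24/5))/6 = 24/25 kN·m
Load 3 — uniform load w=18 kN/m over full span:
  M_3 = wx(L-x)/2 = 18·(24/5)·(6-(24/5))/2 = 1296/25 kN·m
Load 4 — applied couple M₀=6 kN·m at a=2 m (b=L-a=4):
  M_4 = M₀x/L - M₀  [x>a] = 6·(24/5)/6 - 6 = -6/5 kN·m
Superposition: M = Σ M_i = 231/5 kN·m ≈ 46.200000 kN·m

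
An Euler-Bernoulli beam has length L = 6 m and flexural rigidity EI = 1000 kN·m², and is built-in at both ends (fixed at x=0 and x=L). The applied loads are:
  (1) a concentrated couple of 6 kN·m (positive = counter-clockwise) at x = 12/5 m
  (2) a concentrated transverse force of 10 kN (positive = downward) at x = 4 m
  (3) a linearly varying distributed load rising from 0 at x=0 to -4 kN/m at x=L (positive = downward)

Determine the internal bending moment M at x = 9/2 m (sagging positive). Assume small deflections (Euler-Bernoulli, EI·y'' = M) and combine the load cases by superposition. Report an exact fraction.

Load 1 — applied couple M₀=6 kN·m at a=12/5 m (b=L-a=18/5):
  M_1 = R_Ax - M_A - M₀  [x>a] with R_A=36/25, M_A=18/25 = (36/25)·(9/2) - (18/25) - 6 = -6/25 kN·m
Load 2 — point force P=10 kN at a=4 m (b=L-a=2):
  M_2 = Pa²(a+3b)(L-x)/L³ - Pa²b/L²  [x>a] = 10·4²·(4+3·2)·(6-(9/2))/6³ - 10·4²·2/6² = 20/9 kN·m
Load 3 — triangular load w₀=-4 kN/m (0→w₀ over full span):
  M_3 = 3w₀Lx/20 - w₀L²/30 - w₀x³/(6L) = 3·(-4)·6·(9/2)/20 - (-4)·6²/30 - (-4)·(9/2)³/(6·6) = -51/40 kN·m
Superposition: M = Σ M_i = 1273/1800 kN·m ≈ 0.707222 kN·m

M(9/2) = 1273/1800 kN·m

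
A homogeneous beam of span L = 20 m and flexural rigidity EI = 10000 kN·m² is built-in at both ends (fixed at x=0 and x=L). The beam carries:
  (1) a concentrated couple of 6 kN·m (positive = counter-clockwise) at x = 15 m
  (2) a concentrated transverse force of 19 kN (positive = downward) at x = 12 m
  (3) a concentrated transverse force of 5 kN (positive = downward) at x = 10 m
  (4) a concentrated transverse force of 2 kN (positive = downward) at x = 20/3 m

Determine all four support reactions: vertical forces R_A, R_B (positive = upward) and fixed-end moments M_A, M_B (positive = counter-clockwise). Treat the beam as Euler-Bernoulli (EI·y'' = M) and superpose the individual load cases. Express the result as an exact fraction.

Load 1 — applied couple M₀=6 kN·m at a=15 m (b=L-a=5):
  R_A = 6M₀ab/L³ = 6·6·15·5/20³ = 27/80 kN
  M_A = M₀b(2a-b)/L² = 6·5·(2·15-5)/20² = 15/8 kN·m
  R_B = -6M₀ab/L³ = -6·6·15·5/20³ = -27/80 kN
  M_B = M₀a(2b-a)/L² = 6·15·(2·5-15)/20² = -9/8 kN·m
Load 2 — point force P=19 kN at a=12 m (b=L-a=8):
  R_A = Pb²(3a+b)/L³ = 19·8²·(3·12+8)/20³ = 836/125 kN
  M_A = Pab²/L² = 19·12·8²/20² = 912/25 kN·m
  R_B = Pa²(a+3b)/L³ = 19·12²·(12+3·8)/20³ = 1539/125 kN
  M_B = -Pa²b/L² = -19·12²·8/20² = -1368/25 kN·m
Load 3 — point force P=5 kN at a=10 m (b=L-a=10):
  R_A = Pb²(3a+b)/L³ = 5·10²·(3·10+10)/20³ = 5/2 kN
  M_A = Pab²/L² = 5·10·10²/20² = 25/2 kN·m
  R_B = Pa²(a+3b)/L³ = 5·10²·(10+3·10)/20³ = 5/2 kN
  M_B = -Pa²b/L² = -5·10²·10/20² = -25/2 kN·m
Load 4 — point force P=2 kN at a=20/3 m (b=L-a=40/3):
  R_A = Pb²(3a+b)/L³ = 2·(40/3)²·(3·(20/3)+(40/3))/20³ = 40/27 kN
  M_A = Pab²/L² = 2·(20/3)·(40/3)²/20² = 160/27 kN·m
  R_B = Pa²(a+3b)/L³ = 2·(20/3)²·((20/3)+3·(40/3))/20³ = 14/27 kN
  M_B = -Pa²b/L² = -2·(20/3)²·(40/3)/20² = -80/27 kN·m
Superposition: R_A = 594377/54000 kN, M_A = 306617/5400 kN·m, R_B = 809623/54000 kN, M_B = -385063/5400 kN·m

R_A = 594377/54000 kN, M_A = 306617/5400 kN·m, R_B = 809623/54000 kN, M_B = -385063/5400 kN·m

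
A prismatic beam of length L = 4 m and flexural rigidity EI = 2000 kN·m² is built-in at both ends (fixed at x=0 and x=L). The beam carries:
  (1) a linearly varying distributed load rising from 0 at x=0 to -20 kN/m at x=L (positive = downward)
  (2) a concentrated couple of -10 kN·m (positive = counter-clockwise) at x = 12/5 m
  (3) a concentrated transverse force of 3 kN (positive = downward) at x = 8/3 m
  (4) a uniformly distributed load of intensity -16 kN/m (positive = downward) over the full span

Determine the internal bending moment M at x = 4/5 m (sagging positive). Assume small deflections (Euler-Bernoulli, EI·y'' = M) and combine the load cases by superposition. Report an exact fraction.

M(4/5) = 12/5 kN·m

Load 1 — triangular load w₀=-20 kN/m (0→w₀ over full span):
  M_1 = 3w₀Lx/20 - w₀L²/30 - w₀x³/(6L) = 3·(-20)·4·(4/5)/20 - (-20)·4²/30 - (-20)·(4/5)³/(6·4) = 112/75 kN·m
Load 2 — applied couple M₀=-10 kN·m at a=12/5 m (b=L-a=8/5):
  M_2 = R_Ax - M_A  [x≤a] with R_A=-18/5, M_A=-16/5 = (-18/5)·(4/5) - (-16/5) = 8/25 kN·m
Load 3 — point force P=3 kN at a=8/3 m (b=L-a=4/3):
  M_3 = Pb²(3a+b)x/L³ - Pab²/L²  [x≤a] = 3·(4/3)²·(3·(8/3)+(4/3))·(4/5)/4³ - 3·(8/3)·(4/3)²/4² = -4/15 kN·m
Load 4 — uniform load w=-16 kN/m over full span:
  M_4 = wLx/2 - wL²/12 - wx²/2 = (-16)·4·(4/5)/2 - (-16)·4²/12 - (-16)·(4/5)²/2 = 64/75 kN·m
Superposition: M = Σ M_i = 12/5 kN·m ≈ 2.400000 kN·m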